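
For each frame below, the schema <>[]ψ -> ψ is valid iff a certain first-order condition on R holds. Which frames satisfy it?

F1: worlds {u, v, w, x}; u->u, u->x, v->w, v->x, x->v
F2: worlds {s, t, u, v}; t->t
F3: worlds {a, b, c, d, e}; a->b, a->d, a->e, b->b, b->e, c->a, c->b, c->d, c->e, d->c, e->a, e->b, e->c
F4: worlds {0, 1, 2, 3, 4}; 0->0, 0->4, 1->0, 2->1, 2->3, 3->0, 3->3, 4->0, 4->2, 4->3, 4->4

F2

Frame correspondent (Sahlqvist): forall x forall y (xRy -> exists w (yRw & x = w)) — i.e. a generalized confluence (Geach) condition.
F1: fails — uRx but no t with xRt and u=t.
F2: ✓.
F3: fails — aRb but no w with bRw and a=w.
F4: fails — 1R0 but no w with 0Rw and 1=w.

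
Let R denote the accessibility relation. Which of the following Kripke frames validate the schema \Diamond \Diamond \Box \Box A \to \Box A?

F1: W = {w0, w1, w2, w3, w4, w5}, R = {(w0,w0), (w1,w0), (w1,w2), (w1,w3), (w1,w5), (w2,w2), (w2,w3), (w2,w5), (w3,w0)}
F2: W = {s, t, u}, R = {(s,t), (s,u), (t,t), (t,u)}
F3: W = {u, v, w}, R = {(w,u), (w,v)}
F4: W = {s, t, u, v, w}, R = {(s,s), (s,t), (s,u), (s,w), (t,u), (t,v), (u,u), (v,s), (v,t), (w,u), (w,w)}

This is the axiom for a generalized confluence (Geach) condition; its first-order frame correspondent is \forall x \forall y \forall z ((x R^2 y \wedge xRz) \to \exists w (y R^2 w \wedge z = w)).
F1: fails — w1R²w0, w1Rw2 but no w with w0R²w and w2=w.
F2: fails — sR²u, sRt but no w with uR²w and t=w.
F3: holds.
F4: fails — sR²t, sRw but no w* with tR²w* and w=w*.
Valid on: F3.

F3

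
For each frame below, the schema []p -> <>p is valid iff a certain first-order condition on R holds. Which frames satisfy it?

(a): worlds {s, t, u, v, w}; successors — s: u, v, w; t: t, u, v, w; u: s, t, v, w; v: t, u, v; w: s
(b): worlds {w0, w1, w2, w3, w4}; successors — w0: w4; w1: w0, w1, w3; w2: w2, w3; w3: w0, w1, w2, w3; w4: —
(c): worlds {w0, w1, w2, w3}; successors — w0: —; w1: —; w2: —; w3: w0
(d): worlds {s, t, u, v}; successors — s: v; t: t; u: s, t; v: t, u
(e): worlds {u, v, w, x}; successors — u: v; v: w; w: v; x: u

The schema corresponds to seriality: forall x exists y Rxy.
(a): ✓.
(b): fails — world w4 has no successor.
(c): fails — world w0 has no successor.
(d): ✓.
(e): ✓.

(a), (d), (e)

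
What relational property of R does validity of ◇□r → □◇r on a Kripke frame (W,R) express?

This is the .2 axiom.
Its frame correspondent is convergence — ∀x ∀y ∀z (Rxy ∧ Rxz → ∃w (Ryw ∧ Rzw)).

Convergence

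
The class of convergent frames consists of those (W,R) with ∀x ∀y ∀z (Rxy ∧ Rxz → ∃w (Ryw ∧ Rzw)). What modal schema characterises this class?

This is convergence; the standard corresponding axiom is .2: ◇□p → □◇p.

◇□p → □◇p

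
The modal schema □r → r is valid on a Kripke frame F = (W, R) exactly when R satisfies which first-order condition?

Reflexivity

This is the T axiom.
Its frame correspondent is reflexivity — ∀x Rxx.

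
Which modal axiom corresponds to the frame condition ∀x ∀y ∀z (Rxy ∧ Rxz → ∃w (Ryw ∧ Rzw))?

◇□s → □◇s

The condition is convergence. The .2 schema ◇□s → □◇s defines it.
Suppose ◇□s→□◇s is valid. Take Rxy, Rxz and set V(s)={w : Ryw}. Then □s at y so ◇□s at x, so □◇s at x, so ◇s at z, giving w with Rzw and Ryw.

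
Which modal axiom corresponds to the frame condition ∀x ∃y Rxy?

A defining formula is □q → ◇q (the D axiom).
Suppose □q→◇q is valid. At any x set V(q)=W. Then □q at x, so ◇q at x, so x has a successor.

□q → ◇q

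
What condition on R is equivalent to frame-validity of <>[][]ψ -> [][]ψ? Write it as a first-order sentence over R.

forall x forall y forall z ((xRy & x R^2 z) -> exists w (y R^2 w & z = w))

This is a Sahlqvist (Geach-type) schema ◇^1□^2ψ → □^2◇^0ψ.
First-order correspondent: forall x forall y forall z ((xRy & x R^2 z) -> exists w (y R^2 w & z = w)).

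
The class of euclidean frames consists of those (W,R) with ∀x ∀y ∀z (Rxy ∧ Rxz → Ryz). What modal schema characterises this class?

◇ψ → □◇ψ

The condition is the Euclidean property. The 5 schema ◇ψ → □◇ψ defines it.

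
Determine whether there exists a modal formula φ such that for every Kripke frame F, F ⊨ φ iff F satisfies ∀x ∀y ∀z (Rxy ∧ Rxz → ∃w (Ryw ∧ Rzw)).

Yes, by ◇□q → □◇q

This is a Sahlqvist condition; the .2 axiom ◇□q → □◇q defines it.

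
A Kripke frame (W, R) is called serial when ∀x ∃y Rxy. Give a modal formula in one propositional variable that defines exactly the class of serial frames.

The condition is seriality. The D schema □ψ → ◇ψ defines it.
Suppose □ψ→◇ψ is valid. At any x set V(ψ)=W. Then □ψ at x, so ◇ψ at x, so x has a successor.

□ψ → ◇ψ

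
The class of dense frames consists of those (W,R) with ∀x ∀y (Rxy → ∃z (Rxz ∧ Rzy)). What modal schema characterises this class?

The condition is density. The C4 schema □□q → □q defines it.
Suppose □□q→□q is valid. Take Rxy and set V(q)={w : xR²w}. Then □□q at x, so □q at x, so q at y, i.e. ∃z(Rxz∧Rzy).

□□q → □q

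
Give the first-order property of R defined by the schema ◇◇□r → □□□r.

∀x ∀y ∀z ((xR²y ∧ xR³z) → ∃w (yRw ∧ z = w))

This is a Sahlqvist (Geach-type) schema ◇^2□^1r → □^3◇^0r.
First-order correspondent: ∀x ∀y ∀z ((xR²y ∧ xR³z) → ∃w (yRw ∧ z = w)).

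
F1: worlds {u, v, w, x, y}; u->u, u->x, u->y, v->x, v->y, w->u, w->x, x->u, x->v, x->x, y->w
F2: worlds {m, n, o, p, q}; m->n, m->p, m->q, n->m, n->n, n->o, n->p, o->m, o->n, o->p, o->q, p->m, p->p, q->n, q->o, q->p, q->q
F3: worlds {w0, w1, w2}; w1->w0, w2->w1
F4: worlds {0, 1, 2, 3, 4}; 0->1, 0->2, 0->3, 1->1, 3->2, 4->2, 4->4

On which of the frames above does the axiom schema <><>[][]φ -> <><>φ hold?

Frame correspondent (Sahlqvist): forall x forall y (x R^2 y -> exists w (y R^2 w & x R^2 w)) — i.e. a generalized confluence (Geach) condition.
F1: ✓.
F2: ✓.
F3: fails — w2R²w0 but no w with w0R²w and w2R²w.
F4: fails — 0R²2 but no w with 2R²w and 0R²w.

F1, F2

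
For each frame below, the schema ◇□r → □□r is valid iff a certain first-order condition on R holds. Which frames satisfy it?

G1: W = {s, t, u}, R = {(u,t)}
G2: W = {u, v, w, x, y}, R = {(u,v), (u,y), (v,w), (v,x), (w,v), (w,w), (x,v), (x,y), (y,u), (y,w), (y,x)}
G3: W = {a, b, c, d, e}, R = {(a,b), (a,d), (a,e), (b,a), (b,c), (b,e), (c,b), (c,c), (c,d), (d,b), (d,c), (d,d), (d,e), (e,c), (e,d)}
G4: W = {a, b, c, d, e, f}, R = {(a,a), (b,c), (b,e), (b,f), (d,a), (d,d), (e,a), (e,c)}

G1

This is the axiom for a generalized confluence (Geach) condition; its first-order frame correspondent is ∀x ∀y ∀z ((xRy ∧ xR²z) → ∃w (yRw ∧ z = w)).
G1: condition met.
G2: fails — uRv, uR²u but no t with vRt and u=t.
G3: fails — aRb, aR²b but no w with bRw and b=w.
G4: fails — bRc, bR²a but no w with cRw and a=w.
Valid on: G1.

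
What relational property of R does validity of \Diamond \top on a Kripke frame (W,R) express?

◇⊤ holds at w iff w has a successor, so frame-validity of ◇⊤ is exactly seriality. Equivalently via □p → ◇p:
Suppose □p→◇p is valid. At any x set V(p)=W. Then □p at x, so ◇p at x, so x has a successor.
Conversely, any frame satisfying \forall x \exists y Rxy validates the schema.
Frame condition: \forall x \exists y Rxy.

seriality: \forall x \exists y Rxy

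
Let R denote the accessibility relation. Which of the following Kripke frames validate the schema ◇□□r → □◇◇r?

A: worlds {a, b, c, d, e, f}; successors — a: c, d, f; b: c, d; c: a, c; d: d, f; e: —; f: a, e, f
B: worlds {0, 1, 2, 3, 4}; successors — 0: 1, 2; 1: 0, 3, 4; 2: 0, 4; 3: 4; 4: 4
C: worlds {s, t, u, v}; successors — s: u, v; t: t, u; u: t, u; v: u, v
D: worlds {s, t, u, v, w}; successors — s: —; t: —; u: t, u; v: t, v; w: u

B, C

This is the axiom for a generalized confluence (Geach) condition; its first-order frame correspondent is ∀x ∀y ∀z ((xRy ∧ xRz) → ∃w (yR²w ∧ zR²w)).
A: fails — fRa, fRe but no w with aR²w and eR²w.
B: holds.
C: holds.
D: fails — uRt, uRt but no w* with tR²w* and tR²w*.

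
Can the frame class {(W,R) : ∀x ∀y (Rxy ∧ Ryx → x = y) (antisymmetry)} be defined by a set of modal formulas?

Modal frame validity is preserved under surjective bounded morphisms.
The 4-cycle (worlds 0,1,2,3 with 0→1→2→3→0) is antisymmetric. Sending even-indexed worlds to • and odd-indexed worlds to ∘ is a surjective bounded morphism onto the two-world frame with •↔∘, which is not antisymmetric.
Hence antisymmetry is not modally definable.

Not modally definable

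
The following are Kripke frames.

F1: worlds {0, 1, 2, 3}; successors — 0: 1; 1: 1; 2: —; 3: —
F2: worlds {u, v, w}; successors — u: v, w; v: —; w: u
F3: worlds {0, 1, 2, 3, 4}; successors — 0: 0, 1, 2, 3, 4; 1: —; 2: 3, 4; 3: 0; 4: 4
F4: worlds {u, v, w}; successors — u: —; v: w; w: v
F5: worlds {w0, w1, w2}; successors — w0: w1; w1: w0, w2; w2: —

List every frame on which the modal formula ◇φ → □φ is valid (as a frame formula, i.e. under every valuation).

F1, F4

The schema corresponds to partial functionality: ∀x ∀y ∀z (Rxy ∧ Rxz → y = z).
F1: ✓.
F2: fails — u sees both v and w.
F3: fails — 0 sees both 0 and 1.
F4: ✓.
F5: fails — w1 sees both w0 and w2.
Valid on: F1, F4.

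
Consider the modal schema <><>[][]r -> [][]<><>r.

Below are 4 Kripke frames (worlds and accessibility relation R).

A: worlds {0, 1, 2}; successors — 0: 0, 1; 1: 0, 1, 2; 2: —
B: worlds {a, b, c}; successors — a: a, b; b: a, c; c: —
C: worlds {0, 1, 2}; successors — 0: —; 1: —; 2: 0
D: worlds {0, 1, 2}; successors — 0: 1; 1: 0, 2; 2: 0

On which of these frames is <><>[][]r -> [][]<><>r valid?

C

Frame correspondent (Sahlqvist): forall x forall y forall z ((x R^2 y & x R^2 z) -> exists w (y R^2 w & z R^2 w)) — i.e. a generalized confluence (Geach) condition.
A: fails — 0R²0, 0R²2 but no w with 0R²w and 2R²w.
B: fails — aR²a, aR²c but no w with aR²w and cR²w.
C: holds.
D: fails — 0R²0, 0R²2 but no w with 0R²w and 2R²w.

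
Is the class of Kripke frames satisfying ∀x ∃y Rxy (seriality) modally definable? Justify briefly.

Definable; □r → ◇r defines it

This is a Sahlqvist condition; the D axiom □r → ◇r defines it.
Suppose □r→◇r is valid. At any x set V(r)=W. Then □r at x, so ◇r at x, so x has a successor.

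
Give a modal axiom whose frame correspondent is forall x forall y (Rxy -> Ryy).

This is shift-reflexivity; the standard corresponding axiom is T□: □(□p → p).
Suppose □(□p→p) is valid. Take Rxy and set V(p)={w : Ryw}. Then at y, □p holds; since □(□p→p) at x, □p→p at y, so p at y, i.e. Ryy.

□(□p → p)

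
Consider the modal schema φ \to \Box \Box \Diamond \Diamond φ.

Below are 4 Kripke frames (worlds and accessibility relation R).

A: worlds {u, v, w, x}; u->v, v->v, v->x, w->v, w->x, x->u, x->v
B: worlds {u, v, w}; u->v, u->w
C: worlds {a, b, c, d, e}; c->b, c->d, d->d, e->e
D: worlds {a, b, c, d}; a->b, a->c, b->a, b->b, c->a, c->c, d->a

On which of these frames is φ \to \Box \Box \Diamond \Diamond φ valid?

This is the axiom for a generalized confluence (Geach) condition; its first-order frame correspondent is \forall x \forall z (x R^2 z \to \exists w (x = w \wedge z R^2 w)).
A: fails — uR²x but no t with u=t and xR²t.
B: satisfies the condition.
C: fails — cR²d but no w with c=w and dR²w.
D: fails — dR²b but no w with d=w and bR²w.

B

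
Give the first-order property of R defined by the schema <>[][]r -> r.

forall x forall y (xRy -> exists w (y R^2 w & x = w))

This is a Sahlqvist (Geach-type) schema ◇^1□^2r → □^0◇^0r.
First-order correspondent: forall x forall y (xRy -> exists w (y R^2 w & x = w)).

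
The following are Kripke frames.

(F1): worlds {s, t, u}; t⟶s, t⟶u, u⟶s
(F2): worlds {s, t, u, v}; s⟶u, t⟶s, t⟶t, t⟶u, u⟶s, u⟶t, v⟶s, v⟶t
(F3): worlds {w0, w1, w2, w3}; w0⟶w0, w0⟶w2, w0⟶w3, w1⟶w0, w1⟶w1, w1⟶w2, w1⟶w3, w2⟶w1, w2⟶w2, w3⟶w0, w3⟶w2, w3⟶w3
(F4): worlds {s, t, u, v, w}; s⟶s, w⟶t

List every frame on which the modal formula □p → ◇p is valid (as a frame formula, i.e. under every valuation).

(F2), (F3)

Frame correspondent (Sahlqvist): ∀x ∃y Rxy — i.e. seriality.
(F1): fails — world s has no successor.
(F2): condition met.
(F3): condition met.
(F4): fails — world t has no successor.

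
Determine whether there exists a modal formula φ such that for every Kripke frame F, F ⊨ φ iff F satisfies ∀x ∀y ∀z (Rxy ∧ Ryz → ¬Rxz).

Not definable by any modal formula

Any modally definable frame class is closed under surjective bounded morphisms.
The 3-cycle (worlds s,t,u with s→t→u→s) is intransitive. Mapping every world to a single reflexive point • is a surjective bounded morphism; the reflexive point is not intransitive (R••∧R•• but R••).
So the class is not modally definable.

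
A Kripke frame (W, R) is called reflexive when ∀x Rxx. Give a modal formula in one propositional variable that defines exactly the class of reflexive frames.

A defining formula is □q → q (the T axiom).
Suppose □q→q is valid. At any x set V(q)={w : Rxw}. Then □q holds at x, so q holds at x, i.e. Rxx.

□q → q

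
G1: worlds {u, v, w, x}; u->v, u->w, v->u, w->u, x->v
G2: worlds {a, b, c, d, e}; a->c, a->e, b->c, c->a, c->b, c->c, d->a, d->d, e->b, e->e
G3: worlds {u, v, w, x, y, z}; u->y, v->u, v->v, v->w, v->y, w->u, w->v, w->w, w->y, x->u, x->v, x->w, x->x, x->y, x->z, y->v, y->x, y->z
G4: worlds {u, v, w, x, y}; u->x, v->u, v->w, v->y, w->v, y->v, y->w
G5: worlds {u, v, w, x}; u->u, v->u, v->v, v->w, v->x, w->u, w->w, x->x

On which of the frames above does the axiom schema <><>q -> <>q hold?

This is the axiom for transitivity; its first-order frame correspondent is forall x forall y forall z (Rxy & Ryz -> Rxz).
G1: fails — Ruv and Rvu but not Ruu.
G2: fails — Rbc and Rcb but not Rbb.
G3: fails — Ryx and Rxw but not Ryw.
G4: fails — Rvw and Rwv but not Rvv.
G5: condition met.
Valid on: G5.

G5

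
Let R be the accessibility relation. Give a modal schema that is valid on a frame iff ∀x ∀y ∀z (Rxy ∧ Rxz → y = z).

A defining formula is ◇ψ → □ψ (the CD axiom).
Suppose ◇ψ→□ψ is valid. Take Rxy, Rxz and set V(ψ)={y}. Then ◇ψ at x, so □ψ at x, so ψ at z, i.e. z=y.

◇ψ → □ψ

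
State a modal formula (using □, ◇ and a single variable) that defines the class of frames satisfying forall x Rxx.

□r → r

This is reflexivity; the standard corresponding axiom is T: □r → r.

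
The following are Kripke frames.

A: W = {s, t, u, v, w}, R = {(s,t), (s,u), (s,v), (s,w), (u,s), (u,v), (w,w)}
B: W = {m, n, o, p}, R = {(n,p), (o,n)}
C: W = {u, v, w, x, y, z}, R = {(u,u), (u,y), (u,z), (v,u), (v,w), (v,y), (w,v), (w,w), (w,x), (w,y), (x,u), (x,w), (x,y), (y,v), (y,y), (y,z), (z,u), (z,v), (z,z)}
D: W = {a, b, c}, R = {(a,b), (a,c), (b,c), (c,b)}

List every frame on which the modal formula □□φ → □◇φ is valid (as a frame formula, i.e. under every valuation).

Frame correspondent (Sahlqvist): ∀x ∀z (xRz → ∃w (xR²w ∧ zRw)) — i.e. a generalized confluence (Geach) condition.
A: fails — sRt but no w* with sR²w* and tRw*.
B: fails — nRp but no w with nR²w and pRw.
C: holds.
D: holds.

C, D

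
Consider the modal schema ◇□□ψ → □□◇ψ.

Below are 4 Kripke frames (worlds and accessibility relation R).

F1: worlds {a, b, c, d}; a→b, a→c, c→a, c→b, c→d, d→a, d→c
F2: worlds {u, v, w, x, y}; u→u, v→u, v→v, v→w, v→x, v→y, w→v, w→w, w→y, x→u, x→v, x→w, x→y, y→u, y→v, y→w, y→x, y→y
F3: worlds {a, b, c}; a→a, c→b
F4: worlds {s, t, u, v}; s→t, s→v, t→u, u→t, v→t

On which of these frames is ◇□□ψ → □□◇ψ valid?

F3

Frame correspondent (Sahlqvist): ∀x ∀y ∀z ((xRy ∧ xR²z) → ∃w (yR²w ∧ zRw)) — i.e. a generalized confluence (Geach) condition.
F1: fails — aRb, aR²a but no w with bR²w and aRw.
F2: fails — vRu, vR²w but no t with uR²t and wRt.
F3: ✓.
F4: fails — sRt, sR²t but no w with tR²w and tRw.
Valid on: F3.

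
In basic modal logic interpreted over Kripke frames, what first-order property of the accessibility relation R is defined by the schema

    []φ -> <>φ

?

Seriality

Suppose □φ→◇φ is valid. At any x set V(φ)=W. Then □φ at x, so ◇φ at x, so x has a successor.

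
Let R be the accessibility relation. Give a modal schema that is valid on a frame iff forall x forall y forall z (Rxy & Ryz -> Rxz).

This is transitivity; the standard corresponding axiom is 4: □q → □□q.
Suppose □q→□□q is valid. Take Rxy, Ryz and set V(q)={w : Rxw}. Then □q at x, so □□q at x, so □q at y, so q at z, i.e. Rxz.

□q → □□q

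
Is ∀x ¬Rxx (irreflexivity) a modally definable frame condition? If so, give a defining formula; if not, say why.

Any modally definable frame class is closed under surjective bounded morphisms.
The 3-cycle (worlds w0,w1,w2 with w0→w1→w2→w0) is irreflexive, and the map sending every world to a single reflexive point • is a surjective bounded morphism (forth: every edge maps to (•,•); back: every world has a successor). So any modal formula valid on the 3-cycle is also valid on the reflexive point, which is not irreflexive.
Hence irreflexivity is not modally definable.

No — not modally definable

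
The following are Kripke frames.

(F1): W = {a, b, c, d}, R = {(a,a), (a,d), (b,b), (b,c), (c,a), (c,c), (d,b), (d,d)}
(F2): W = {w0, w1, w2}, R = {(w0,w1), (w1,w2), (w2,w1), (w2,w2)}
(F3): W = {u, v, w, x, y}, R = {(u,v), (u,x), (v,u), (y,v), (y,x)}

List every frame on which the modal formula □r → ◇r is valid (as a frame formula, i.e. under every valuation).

The schema corresponds to seriality: ∀x ∃y Rxy.
(F1): satisfies the condition.
(F2): satisfies the condition.
(F3): fails — world w has no successor.
Valid on: (F1), (F2).

(F1), (F2)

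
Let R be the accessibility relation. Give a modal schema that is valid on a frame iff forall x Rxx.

□q → q

The condition is reflexivity. The T schema □q → q defines it.
Suppose □q→q is valid. At any x set V(q)={w : Rxw}. Then □q holds at x, so q holds at x, i.e. Rxx.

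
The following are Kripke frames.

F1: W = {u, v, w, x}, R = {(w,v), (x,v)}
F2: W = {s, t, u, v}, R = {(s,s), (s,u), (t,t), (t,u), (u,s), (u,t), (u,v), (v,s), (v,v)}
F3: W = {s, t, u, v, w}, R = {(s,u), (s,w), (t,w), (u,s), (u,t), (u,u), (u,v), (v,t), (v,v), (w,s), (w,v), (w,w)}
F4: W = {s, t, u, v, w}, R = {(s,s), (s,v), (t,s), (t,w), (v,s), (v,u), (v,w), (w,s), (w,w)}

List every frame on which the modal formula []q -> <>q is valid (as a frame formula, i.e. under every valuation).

Frame correspondent (Sahlqvist): forall x exists y Rxy — i.e. seriality.
F1: fails — world u has no successor.
F2: condition met.
F3: condition met.
F4: fails — world u has no successor.

F2, F3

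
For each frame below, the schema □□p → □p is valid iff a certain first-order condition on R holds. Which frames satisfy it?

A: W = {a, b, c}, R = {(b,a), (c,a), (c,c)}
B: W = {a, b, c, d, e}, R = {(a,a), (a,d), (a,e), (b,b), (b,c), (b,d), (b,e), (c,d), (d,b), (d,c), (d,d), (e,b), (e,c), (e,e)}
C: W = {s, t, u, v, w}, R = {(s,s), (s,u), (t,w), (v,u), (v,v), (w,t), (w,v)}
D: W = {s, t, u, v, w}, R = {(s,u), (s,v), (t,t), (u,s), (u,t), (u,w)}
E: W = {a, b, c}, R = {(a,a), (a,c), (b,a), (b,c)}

B, E

The schema corresponds to density: ∀x ∀y (Rxy → ∃z (Rxz ∧ Rzy)).
A: fails — Rba but no z with Rbz and Rza.
B: ✓.
C: fails — Rwt but no z with Rwz and Rzt.
D: fails — Ruw but no z with Ruz and Rzw.
E: ✓.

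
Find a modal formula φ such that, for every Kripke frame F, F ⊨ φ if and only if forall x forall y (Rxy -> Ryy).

This is shift-reflexivity; the standard corresponding axiom is T□: □(□q → q).
Suppose □(□q→q) is valid. Take Rxy and set V(q)={w : Ryw}. Then at y, □q holds; since □(□q→q) at x, □q→q at y, so q at y, i.e. Ryy.

□(□q → q)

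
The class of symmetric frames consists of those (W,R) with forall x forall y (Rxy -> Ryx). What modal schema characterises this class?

q → □◇q

A defining formula is q → □◇q (the B axiom).
Suppose q→□◇q is valid. Take Rxy and set V(q)={x}. Then q at x, so □◇q at x, so ◇q at y, so some z with Ryz has q; z=x, i.e. Ryx.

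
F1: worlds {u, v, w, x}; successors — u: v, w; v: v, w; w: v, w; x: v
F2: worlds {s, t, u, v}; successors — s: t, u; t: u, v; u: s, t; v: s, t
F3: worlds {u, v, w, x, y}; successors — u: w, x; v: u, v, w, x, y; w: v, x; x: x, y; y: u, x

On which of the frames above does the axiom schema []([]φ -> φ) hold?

F1

This is the axiom for shift-reflexivity; its first-order frame correspondent is forall x forall y (Rxy -> Ryy).
F1: satisfies the condition.
F2: fails — Rtv but not Rvv.
F3: fails — Ruw but not Rww.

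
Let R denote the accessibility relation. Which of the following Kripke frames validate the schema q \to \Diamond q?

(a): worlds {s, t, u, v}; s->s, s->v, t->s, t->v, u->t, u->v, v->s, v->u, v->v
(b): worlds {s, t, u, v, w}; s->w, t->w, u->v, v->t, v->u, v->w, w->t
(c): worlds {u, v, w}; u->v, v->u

none

The schema corresponds to reflexivity: \forall x Rxx.
(a): fails — world t does not see itself.
(b): fails — world s does not see itself.
(c): fails — world u does not see itself.
Valid on no frame.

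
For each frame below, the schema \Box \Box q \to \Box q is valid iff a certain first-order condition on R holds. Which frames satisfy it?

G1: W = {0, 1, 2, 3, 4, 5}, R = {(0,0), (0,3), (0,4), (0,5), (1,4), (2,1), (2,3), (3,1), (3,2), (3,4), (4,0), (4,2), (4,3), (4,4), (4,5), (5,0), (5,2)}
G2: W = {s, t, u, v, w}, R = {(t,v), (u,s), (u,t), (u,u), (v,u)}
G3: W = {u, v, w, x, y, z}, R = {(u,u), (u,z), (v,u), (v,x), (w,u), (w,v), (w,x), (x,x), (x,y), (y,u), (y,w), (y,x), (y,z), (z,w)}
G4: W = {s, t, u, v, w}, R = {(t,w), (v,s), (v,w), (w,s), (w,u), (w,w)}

The schema corresponds to density: \forall x \forall y (Rxy \to \exists z (Rxz \wedge Rzy)).
G1: fails — R23 but no z with R2z and Rz3.
G2: fails — Rtv but no z with Rtz and Rzv.
G3: fails — Rzw but no t with Rzt and Rtw.
G4: condition met.

G4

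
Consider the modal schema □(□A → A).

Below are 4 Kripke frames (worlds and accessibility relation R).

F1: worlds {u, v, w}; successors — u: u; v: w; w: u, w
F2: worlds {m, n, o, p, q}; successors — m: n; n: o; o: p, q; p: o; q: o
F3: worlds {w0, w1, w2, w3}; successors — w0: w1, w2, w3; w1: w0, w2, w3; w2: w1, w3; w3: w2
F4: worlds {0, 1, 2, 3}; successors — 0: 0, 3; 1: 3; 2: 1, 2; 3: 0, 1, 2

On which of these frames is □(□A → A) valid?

The schema corresponds to shift-reflexivity: ∀x ∀y (Rxy → Ryy).
F1: holds.
F2: fails — Rop but not Rpp.
F3: fails — Rw1w2 but not Rw2w2.
F4: fails — R31 but not R11.

F1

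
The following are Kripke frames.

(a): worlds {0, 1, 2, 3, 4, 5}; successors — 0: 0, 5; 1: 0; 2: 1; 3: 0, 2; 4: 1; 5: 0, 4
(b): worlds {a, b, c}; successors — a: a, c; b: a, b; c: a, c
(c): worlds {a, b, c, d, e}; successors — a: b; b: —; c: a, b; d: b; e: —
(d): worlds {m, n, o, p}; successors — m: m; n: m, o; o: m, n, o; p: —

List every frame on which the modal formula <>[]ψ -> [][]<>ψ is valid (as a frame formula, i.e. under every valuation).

(b), (d)

This is the axiom for a generalized confluence (Geach) condition; its first-order frame correspondent is forall x forall y forall z ((xRy & x R^2 z) -> exists w (yRw & zRw)).
(a): fails — 0R0, 0R²4 but no w with 0Rw and 4Rw.
(b): holds.
(c): fails — cRa, cR²b but no w with aRw and bRw.
(d): holds.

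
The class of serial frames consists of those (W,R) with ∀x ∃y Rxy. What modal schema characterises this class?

□ψ → ◇ψ

A defining formula is □ψ → ◇ψ (the D axiom).
Suppose □ψ→◇ψ is valid. At any x set V(ψ)=W. Then □ψ at x, so ◇ψ at x, so x has a successor.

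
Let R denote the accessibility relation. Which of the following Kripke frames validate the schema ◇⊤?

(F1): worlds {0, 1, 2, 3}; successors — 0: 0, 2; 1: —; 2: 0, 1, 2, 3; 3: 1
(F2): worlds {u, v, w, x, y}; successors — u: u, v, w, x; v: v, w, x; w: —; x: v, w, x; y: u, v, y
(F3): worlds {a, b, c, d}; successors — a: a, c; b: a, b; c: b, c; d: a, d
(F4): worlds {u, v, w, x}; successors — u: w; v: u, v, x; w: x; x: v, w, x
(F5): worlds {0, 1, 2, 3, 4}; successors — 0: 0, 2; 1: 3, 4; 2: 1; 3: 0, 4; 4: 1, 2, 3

(F3), (F4), (F5)

Frame correspondent (Sahlqvist): ∀x ∃y Rxy — i.e. seriality.
(F1): fails — world 1 has no successor.
(F2): fails — world w has no successor.
(F3): satisfies the condition.
(F4): satisfies the condition.
(F5): satisfies the condition.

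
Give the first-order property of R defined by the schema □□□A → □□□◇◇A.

This is a Sahlqvist (Geach-type) schema ◇^0□^3A → □^3◇^2A.
First-order correspondent: ∀x ∀z (xR³z → ∃w (xR³w ∧ zR²w)).

∀x ∀z (xR³z → ∃w (xR³w ∧ zR²w))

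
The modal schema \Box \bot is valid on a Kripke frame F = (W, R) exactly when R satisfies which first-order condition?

□⊥ is valid iff no world has any successor (otherwise □⊥ fails at any world with one).

Emptiness of R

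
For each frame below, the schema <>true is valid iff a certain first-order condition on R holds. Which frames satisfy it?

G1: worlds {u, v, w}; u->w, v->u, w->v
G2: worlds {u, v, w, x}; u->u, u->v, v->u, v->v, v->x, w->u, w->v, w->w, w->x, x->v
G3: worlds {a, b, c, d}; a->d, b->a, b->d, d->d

G1, G2

Frame correspondent (Sahlqvist): forall x exists y Rxy — i.e. seriality.
G1: condition met.
G2: condition met.
G3: fails — world c has no successor.
Valid on: G1, G2.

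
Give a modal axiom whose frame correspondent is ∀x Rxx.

A defining formula is □q → q (the T axiom).
Suppose □q→q is valid. At any x set V(q)={w : Rxw}. Then □q holds at x, so q holds at x, i.e. Rxx.

□q → q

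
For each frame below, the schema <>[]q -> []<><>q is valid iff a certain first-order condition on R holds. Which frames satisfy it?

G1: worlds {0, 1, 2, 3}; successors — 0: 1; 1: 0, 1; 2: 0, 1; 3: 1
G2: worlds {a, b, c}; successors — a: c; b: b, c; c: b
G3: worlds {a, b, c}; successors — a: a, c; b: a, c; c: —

G1, G2

This is the axiom for a generalized confluence (Geach) condition; its first-order frame correspondent is forall x forall y forall z ((xRy & xRz) -> exists w (yRw & z R^2 w)).
G1: ✓.
G2: ✓.
G3: fails — aRa, aRc but no w with aRw and cR²w.
Valid on: G1, G2.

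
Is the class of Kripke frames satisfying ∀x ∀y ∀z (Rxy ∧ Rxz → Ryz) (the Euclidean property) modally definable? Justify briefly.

Yes, by ◇p → □◇p

The condition is the Euclidean property. A defining modal formula is ◇p → □◇p.
Suppose ◇p→□◇p is valid. Take Rxy, Rxz and set V(p)={y}. Then ◇p at x, so □◇p at x, so ◇p at z, so some w with Rzw has p; w=y, i.e. Rzy. By symmetry of the argument, Ryz.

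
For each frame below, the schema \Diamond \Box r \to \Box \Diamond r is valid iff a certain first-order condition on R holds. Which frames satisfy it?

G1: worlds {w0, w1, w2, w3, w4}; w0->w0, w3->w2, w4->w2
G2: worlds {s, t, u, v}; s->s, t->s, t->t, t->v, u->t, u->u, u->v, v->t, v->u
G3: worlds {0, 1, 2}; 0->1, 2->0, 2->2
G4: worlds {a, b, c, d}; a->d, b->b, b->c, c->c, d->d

Frame correspondent (Sahlqvist): \forall x \forall y \forall z (Rxy \wedge Rxz \to \exists w (Ryw \wedge Rzw)) — i.e. convergence.
G1: fails — Rw3w2 and Rw3w2 but w2 and w2 have no common successor.
G2: fails — Rtv and Rts but v and s have no common successor.
G3: fails — R01 and R01 but 1 and 1 have no common successor.
G4: holds.

G4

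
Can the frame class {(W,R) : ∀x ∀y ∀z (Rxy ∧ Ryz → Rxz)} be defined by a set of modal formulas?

Yes, by □r → □□r

Yes: it is transitivity, defined by the 4 schema □r → □□r.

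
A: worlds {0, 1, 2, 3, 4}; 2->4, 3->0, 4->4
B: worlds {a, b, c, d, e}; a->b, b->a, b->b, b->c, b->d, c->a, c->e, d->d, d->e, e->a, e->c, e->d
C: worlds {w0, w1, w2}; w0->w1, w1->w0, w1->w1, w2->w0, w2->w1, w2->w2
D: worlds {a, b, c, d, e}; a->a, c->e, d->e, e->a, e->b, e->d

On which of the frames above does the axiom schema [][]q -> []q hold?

C

Frame correspondent (Sahlqvist): forall x forall y (Rxy -> exists z (Rxz & Rzy)) — i.e. density.
A: fails — R30 but no z with R3z and Rz0.
B: fails — Rec but no z with Rez and Rzc.
C: satisfies the condition.
D: fails — Reb but no z with Rez and Rzb.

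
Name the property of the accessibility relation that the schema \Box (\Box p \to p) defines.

Suppose □(□p→p) is valid. Take Rxy and set V(p)={w : Ryw}. Then at y, □p holds; since □(□p→p) at x, □p→p at y, so p at y, i.e. Ryy.

shift-reflexivity: \forall x \forall y (Rxy \to Ryy)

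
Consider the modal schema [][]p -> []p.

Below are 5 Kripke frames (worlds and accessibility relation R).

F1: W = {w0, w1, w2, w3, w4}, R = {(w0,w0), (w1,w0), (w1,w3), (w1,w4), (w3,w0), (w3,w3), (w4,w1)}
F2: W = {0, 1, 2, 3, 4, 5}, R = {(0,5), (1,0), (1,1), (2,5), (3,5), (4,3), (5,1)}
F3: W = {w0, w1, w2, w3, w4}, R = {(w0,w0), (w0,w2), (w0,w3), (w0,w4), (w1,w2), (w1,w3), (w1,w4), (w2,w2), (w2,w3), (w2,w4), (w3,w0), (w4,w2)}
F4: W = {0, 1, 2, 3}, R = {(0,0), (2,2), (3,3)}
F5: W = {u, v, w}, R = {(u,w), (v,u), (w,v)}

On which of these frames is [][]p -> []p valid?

F3, F4

This is the axiom for density; its first-order frame correspondent is forall x forall y (Rxy -> exists z (Rxz & Rzy)).
F1: fails — Rw4w1 but no z with Rw4z and Rzw1.
F2: fails — R25 but no z with R2z and Rz5.
F3: holds.
F4: holds.
F5: fails — Rvu but no z with Rvz and Rzu.
Valid on: F3, F4.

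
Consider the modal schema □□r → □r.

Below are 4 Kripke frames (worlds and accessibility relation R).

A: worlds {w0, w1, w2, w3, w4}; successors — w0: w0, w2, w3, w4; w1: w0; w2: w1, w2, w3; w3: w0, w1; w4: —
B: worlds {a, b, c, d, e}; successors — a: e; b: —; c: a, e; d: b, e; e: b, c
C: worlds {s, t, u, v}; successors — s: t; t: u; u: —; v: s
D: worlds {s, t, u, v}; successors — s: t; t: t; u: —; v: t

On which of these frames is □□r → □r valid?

Frame correspondent (Sahlqvist): ∀x ∀y (Rxy → ∃z (Rxz ∧ Rzy)) — i.e. density.
A: fails — Rw3w1 but no z with Rw3z and Rzw1.
B: fails — Reb but no z with Rez and Rzb.
C: fails — Rtu but no z with Rtz and Rzu.
D: satisfies the condition.
Valid on: D.

D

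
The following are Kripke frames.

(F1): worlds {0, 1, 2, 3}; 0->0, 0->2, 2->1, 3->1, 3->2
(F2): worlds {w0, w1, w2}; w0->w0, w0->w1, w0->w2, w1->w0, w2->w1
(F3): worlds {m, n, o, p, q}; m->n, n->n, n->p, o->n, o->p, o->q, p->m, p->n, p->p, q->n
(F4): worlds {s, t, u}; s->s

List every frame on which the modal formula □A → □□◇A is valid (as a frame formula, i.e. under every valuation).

This is the axiom for a generalized confluence (Geach) condition; its first-order frame correspondent is ∀x ∀z (xR²z → ∃w (xRw ∧ zRw)).
(F1): fails — 0R²1 but no w with 0Rw and 1Rw.
(F2): fails — w1R²w2 but no w with w1Rw and w2Rw.
(F3): holds.
(F4): holds.
Valid on: (F3), (F4).

(F3), (F4)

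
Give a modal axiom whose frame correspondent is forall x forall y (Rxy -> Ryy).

The condition is shift-reflexivity. The T□ schema □(□p → p) defines it.
Suppose □(□p→p) is valid. Take Rxy and set V(p)={w : Ryw}. Then at y, □p holds; since □(□p→p) at x, □p→p at y, so p at y, i.e. Ryy.

□(□p → p)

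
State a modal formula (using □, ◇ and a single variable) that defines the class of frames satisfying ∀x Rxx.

A defining formula is □s → s (the T axiom).
Suppose □s→s is valid. At any x set V(s)={w : Rxw}. Then □s holds at x, so s holds at x, i.e. Rxx.

□s → s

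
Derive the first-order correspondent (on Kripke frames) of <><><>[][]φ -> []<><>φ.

forall x forall y forall z ((x R^3 y & xRz) -> exists w (y R^2 w & z R^2 w))

This is a Sahlqvist (Geach-type) schema ◇^3□^2φ → □^1◇^2φ.
Minimal-valuation argument: fix x; take any y with xR^3y and any z with xR^1z. Set V(φ) to the set of worlds R-reachable from y in exactly 2 steps. Then □^2φ holds at y, so the antecedent holds at x; validity forces ◇^2φ at z, giving a w with zR^2w and yR^2w.
First-order correspondent: forall x forall y forall z ((x R^3 y & xRz) -> exists w (y R^2 w & z R^2 w)).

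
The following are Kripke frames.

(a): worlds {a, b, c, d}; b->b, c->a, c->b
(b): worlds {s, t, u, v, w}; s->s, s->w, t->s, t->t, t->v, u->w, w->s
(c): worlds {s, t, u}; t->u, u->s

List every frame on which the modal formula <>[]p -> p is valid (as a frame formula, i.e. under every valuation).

The schema corresponds to symmetry: forall x forall y (Rxy -> Ryx).
(a): fails — Rca but not Rac.
(b): fails — Rtv but not Rvt.
(c): fails — Rus but not Rsu.

none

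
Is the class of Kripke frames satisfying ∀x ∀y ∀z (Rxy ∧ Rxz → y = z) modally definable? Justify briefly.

Yes, by ◇r → □r

Yes: it is partial functionality, defined by the CD schema ◇r → □r.
Suppose ◇r→□r is valid. Take Rxy, Rxz and set V(r)={y}. Then ◇r at x, so □r at x, so r at z, i.e. z=y.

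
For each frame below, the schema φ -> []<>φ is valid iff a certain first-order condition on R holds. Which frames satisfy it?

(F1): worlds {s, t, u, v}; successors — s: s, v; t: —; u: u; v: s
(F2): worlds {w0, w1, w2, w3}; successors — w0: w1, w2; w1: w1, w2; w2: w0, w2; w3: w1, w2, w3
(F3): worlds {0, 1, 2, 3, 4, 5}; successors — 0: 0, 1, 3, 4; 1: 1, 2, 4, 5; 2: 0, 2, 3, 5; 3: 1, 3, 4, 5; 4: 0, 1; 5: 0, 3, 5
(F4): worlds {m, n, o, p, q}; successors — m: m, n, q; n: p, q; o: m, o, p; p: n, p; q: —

(F1)

The schema corresponds to symmetry: forall x forall y (Rxy -> Ryx).
(F1): satisfies the condition.
(F2): fails — Rw1w2 but not Rw2w1.
(F3): fails — R34 but not R43.
(F4): fails — Rom but not Rmo.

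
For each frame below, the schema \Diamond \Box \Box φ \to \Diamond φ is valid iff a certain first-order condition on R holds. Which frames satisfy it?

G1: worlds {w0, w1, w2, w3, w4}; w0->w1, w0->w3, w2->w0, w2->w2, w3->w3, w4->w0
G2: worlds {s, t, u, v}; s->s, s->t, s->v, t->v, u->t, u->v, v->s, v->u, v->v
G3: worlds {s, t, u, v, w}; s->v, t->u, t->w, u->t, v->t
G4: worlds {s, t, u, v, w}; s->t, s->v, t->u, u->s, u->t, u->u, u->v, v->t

G2

The schema corresponds to a generalized confluence (Geach) condition: \forall x \forall y (xRy \to \exists w (y R^2 w \wedge xRw)).
G1: fails — w0Rw1 but no w with w1R²w and w0Rw.
G2: condition met.
G3: fails — sRv but no w* with vR²w* and sRw*.
G4: fails — sRv but no w* with vR²w* and sRw*.
Valid on: G2.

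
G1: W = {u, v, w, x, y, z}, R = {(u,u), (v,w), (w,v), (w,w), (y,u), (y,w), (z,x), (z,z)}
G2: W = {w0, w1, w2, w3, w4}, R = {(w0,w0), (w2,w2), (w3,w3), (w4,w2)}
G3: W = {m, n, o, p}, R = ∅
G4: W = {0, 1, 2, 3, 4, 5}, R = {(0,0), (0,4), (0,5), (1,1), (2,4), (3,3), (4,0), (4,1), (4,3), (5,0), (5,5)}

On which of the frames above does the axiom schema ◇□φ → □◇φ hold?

G2, G3

The schema corresponds to convergence: ∀x ∀y ∀z (Rxy ∧ Rxz → ∃w (Ryw ∧ Rzw)).
G1: fails — Ryw and Ryu but w and u have no common successor.
G2: ✓.
G3: ✓.
G4: fails — R43 and R40 but 3 and 0 have no common successor.
Valid on: G2, G3.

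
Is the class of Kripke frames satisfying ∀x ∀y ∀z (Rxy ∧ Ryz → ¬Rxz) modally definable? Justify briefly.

No

Any modally definable frame class is closed under surjective bounded morphisms.
The 7-cycle (worlds w0,w1,w2,w3,w4,w5,w6 with w0→w1→w2→w3→w4→w5→w6→w0) is intransitive. Mapping every world to a single reflexive point • is a surjective bounded morphism; the reflexive point is not intransitive (R••∧R•• but R••).
So no modal formula (or set of formulas) defines exactly the intransitive frames.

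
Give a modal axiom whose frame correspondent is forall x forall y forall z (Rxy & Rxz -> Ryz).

◇ψ → □◇ψ

A defining formula is ◇ψ → □◇ψ (the 5 axiom).
Suppose ◇ψ→□◇ψ is valid. Take Rxy, Rxz and set V(ψ)={y}. Then ◇ψ at x, so □◇ψ at x, so ◇ψ at z, so some w with Rzw has ψ; w=y, i.e. Rzy. By symmetry of the argument, Ryz.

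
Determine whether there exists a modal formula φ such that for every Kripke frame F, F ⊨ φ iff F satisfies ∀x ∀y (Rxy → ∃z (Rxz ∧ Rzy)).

Yes: it is density, defined by the C4 schema □□p → □p.
Suppose □□p→□p is valid. Take Rxy and set V(p)={w : xR²w}. Then □□p at x, so □p at x, so p at y, i.e. ∃z(Rxz∧Rzy).

Definable; □□p → □p defines it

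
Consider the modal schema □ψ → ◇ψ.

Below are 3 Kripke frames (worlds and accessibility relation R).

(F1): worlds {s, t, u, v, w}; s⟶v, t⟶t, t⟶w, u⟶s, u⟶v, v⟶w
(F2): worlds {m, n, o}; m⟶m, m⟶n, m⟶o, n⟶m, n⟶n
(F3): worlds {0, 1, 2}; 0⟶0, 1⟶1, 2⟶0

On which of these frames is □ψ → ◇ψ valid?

(F3)

Frame correspondent (Sahlqvist): ∀x ∃y Rxy — i.e. seriality.
(F1): fails — world w has no successor.
(F2): fails — world o has no successor.
(F3): ✓.
Valid on: (F3).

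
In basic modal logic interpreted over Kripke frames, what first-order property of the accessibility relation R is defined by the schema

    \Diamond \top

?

Seriality

This is a form of the D axiom.
It corresponds to seriality: \forall x \exists y Rxy.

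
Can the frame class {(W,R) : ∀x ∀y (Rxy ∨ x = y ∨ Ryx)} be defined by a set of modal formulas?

Modal frame validity is preserved under disjoint unions.
Take 3 disjoint single-world reflexive frames: each is trivially connected, but their disjoint union has 3 worlds with no edge between distinct components, so it is not connected.
So the class is not modally definable.

Not definable by any modal formula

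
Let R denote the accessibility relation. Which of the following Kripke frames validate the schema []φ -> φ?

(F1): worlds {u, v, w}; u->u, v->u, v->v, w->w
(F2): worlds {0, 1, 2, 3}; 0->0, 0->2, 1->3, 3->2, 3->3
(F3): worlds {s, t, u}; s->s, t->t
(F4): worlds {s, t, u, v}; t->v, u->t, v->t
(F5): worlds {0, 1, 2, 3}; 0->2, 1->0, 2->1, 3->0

The schema corresponds to reflexivity: forall x Rxx.
(F1): condition met.
(F2): fails — world 1 does not see itself.
(F3): fails — world u does not see itself.
(F4): fails — world s does not see itself.
(F5): fails — world 0 does not see itself.
Valid on: (F1).

(F1)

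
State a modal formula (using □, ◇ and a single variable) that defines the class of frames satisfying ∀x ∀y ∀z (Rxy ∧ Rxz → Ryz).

◇p → □◇p

This is the Euclidean property; the standard corresponding axiom is 5: ◇p → □◇p.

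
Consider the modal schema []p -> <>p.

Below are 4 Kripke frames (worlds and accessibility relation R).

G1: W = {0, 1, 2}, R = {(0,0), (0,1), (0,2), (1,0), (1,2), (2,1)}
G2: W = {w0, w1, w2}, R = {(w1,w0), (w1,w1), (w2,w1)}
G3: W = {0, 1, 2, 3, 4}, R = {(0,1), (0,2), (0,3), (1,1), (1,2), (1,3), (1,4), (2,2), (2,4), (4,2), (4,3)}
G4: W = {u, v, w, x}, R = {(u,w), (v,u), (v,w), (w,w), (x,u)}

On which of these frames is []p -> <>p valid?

Frame correspondent (Sahlqvist): forall x exists y Rxy — i.e. seriality.
G1: satisfies the condition.
G2: fails — world w0 has no successor.
G3: fails — world 3 has no successor.
G4: satisfies the condition.

G1, G4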